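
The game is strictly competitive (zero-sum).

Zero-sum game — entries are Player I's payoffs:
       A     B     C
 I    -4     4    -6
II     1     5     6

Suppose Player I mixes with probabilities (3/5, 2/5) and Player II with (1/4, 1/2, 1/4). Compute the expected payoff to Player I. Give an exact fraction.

Against (1/4, 1/2, 1/4), each row's expected payoff is I: -1/2; II: 17/4.
Taking the (3/5, 2/5)-weighted average: (3/5)·(-1/2) + (2/5)·(17/4) = 7/5.

7/5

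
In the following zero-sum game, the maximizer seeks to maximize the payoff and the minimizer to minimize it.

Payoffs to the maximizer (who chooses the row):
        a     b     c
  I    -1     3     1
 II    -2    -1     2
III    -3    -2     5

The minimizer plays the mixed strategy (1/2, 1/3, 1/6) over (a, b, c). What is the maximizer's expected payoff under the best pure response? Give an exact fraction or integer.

2/3

I: (-1)·(1/2) + (3)·(1/3) + (1)·(1/6) = 2/3.
II: (-2)·(1/2) + (-1)·(1/3) + (2)·(1/6) = -1.
III: (-3)·(1/2) + (-2)·(1/3) + (5)·(1/6) = -4/3.
The best pure response is I with expected payoff 2/3.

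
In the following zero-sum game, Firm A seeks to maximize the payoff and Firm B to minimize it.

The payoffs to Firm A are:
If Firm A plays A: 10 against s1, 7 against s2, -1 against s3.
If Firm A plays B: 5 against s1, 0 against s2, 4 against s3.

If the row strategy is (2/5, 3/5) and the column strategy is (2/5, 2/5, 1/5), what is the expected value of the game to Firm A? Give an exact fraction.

Against (2/5, 2/5, 1/5), each row's expected payoff is A: 33/5; B: 14/5.
Taking the (2/5, 3/5)-weighted average: (2/5)·(33/5) + (3/5)·(14/5) = 108/25.

108/25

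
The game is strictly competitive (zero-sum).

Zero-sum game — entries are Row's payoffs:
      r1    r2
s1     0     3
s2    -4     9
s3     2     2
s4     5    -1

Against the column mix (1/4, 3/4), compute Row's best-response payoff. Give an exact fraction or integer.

s1: (0)·(1/4) + (3)·(3/4) = 9/4.
s2: (-4)·(1/4) + (9)·(3/4) = 23/4.
s3: (2)·(1/4) + (2)·(3/4) = 2.
s4: (5)·(1/4) + (-1)·(3/4) = 1/2.
The best pure response is s2 with expected payoff 23/4.

23/4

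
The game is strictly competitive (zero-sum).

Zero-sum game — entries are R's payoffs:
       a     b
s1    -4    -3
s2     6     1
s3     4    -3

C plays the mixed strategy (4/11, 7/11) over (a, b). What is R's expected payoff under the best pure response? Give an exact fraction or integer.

s1: (-4)·(4/11) + (-3)·(7/11) = -37/11.
s2: (6)·(4/11) + (1)·(7/11) = 31/11.
s3: (4)·(4/11) + (-3)·(7/11) = -5/11.
The best pure response is s2 with expected payoff 31/11.

31/11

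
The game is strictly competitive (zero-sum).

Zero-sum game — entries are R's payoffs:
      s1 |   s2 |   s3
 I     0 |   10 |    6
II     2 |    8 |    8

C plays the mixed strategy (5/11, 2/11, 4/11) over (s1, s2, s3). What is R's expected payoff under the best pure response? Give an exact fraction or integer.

58/11

I: (0)·(5/11) + (10)·(2/11) + (6)·(4/11) = 4.
II: (2)·(5/11) + (8)·(2/11) + (8)·(4/11) = 58/11.
The best pure response is II with expected payoff 58/11.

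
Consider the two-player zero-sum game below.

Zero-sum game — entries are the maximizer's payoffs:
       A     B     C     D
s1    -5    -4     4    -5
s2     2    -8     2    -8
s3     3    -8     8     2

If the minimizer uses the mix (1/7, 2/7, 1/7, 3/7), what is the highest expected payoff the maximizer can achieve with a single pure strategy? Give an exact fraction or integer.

s1: (-5)·(1/7) + (-4)·(2/7) + (4)·(1/7) + (-5)·(3/7) = -24/7.
s2: (2)·(1/7) + (-8)·(2/7) + (2)·(1/7) + (-8)·(3/7) = -36/7.
s3: (3)·(1/7) + (-8)·(2/7) + (8)·(1/7) + (2)·(3/7) = 1/7.
The best pure response is s3 with expected payoff 1/7.

1/7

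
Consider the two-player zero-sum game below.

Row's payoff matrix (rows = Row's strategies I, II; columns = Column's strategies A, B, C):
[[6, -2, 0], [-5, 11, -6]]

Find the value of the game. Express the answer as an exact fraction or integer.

-12/19

Column A is strictly dominated by C for Column (it gives Row more in every row).
The remaining 2×2 game on (I, II) × (B, C) has no saddle point. Let Row play I with probability p; indifference gives −2p + 11(1−p) = −6(1−p), so p = 17/19.
Similarly Column's optimal q on B is 6/19, and the value is -2·(6/19) + (0)·(13/19) = -12/19.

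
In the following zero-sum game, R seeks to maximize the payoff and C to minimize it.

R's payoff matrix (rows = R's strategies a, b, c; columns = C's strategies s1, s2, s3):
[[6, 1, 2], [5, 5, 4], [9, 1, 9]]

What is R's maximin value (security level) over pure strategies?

The worst-case payoff for each row is a: 1, b: 4, c: 1.
The best of these is 4.

4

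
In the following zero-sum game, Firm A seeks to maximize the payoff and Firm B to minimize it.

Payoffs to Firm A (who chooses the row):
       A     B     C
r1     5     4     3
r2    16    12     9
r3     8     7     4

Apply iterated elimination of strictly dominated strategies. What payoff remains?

9

Row r3 is strictly dominated by row r2 (16>8, 12>7, 9>4); eliminate r3.
Row r1 is strictly dominated by row r2 (16>5, 12>4, 9>3); eliminate r1.
Column B is strictly dominated by C for Firm B (9<12); eliminate B.
Column A is strictly dominated by C for Firm B (9<16); eliminate A.
Only (r2, C) remains, with payoff 9.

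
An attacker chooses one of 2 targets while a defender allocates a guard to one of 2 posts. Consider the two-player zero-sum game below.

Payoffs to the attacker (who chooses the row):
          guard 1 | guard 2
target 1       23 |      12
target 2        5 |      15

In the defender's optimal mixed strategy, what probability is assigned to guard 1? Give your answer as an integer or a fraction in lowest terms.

Row minima are 12 and 5, so the attacker's maximin is 12; column maxima are 23 and 15, so the defender's minimax is 15. These differ, so the equilibrium is in mixed strategies.
Let the defender play guard 1 with probability q. The attacker is indifferent when 23q + 12(1−q) = 5q + 15(1−q), giving q = 1/7.

1/7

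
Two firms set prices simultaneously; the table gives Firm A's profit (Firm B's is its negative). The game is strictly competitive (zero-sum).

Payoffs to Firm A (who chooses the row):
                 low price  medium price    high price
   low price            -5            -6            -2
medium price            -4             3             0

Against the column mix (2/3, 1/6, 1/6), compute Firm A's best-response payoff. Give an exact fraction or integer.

-13/6

low price: (-5)·(2/3) + (-6)·(1/6) + (-2)·(1/6) = -14/3.
medium price: (-4)·(2/3) + (3)·(1/6) + (0)·(1/6) = -13/6.
The best pure response is medium price with expected payoff -13/6.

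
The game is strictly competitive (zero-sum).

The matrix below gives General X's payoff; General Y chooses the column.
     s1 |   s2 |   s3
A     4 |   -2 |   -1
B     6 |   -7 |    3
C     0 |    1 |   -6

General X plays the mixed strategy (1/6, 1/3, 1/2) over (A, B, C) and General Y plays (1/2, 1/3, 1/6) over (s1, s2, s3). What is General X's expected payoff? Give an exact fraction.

Against (1/2, 1/3, 1/6), each row's expected payoff is A: 7/6; B: 7/6; C: -2/3.
Taking the (1/6, 1/3, 1/2)-weighted average: (1/6)·(7/6) + (1/3)·(7/6) + (1/2)·(-2/3) = 1/4.

1/4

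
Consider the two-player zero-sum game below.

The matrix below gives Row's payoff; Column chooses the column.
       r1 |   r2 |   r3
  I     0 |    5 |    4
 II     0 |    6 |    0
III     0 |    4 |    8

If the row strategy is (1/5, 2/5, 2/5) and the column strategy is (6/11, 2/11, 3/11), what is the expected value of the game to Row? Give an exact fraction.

2

Against (6/11, 2/11, 3/11), each row's expected payoff is I: 2; II: 12/11; III: 32/11.
Taking the (1/5, 2/5, 2/5)-weighted average: (1/5)·(2) + (2/5)·(12/11) + (2/5)·(32/11) = 2.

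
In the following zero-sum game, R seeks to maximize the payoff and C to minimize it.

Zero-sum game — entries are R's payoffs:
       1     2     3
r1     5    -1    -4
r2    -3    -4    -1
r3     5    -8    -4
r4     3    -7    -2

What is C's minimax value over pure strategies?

-1

The worst case (largest entry) in each column is 1: 5, 2: -1, 3: -1.
The best (smallest) of these is -1.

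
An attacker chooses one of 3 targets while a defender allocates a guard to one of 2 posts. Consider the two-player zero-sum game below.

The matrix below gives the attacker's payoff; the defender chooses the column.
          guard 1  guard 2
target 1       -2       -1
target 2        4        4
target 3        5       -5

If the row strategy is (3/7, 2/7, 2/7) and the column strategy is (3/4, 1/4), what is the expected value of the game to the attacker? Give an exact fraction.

Against (3/4, 1/4), each row's expected payoff is target 1: -7/4; target 2: 4; target 3: 5/2.
Taking the (3/7, 2/7, 2/7)-weighted average: (3/7)·(-7/4) + (2/7)·(4) + (2/7)·(5/2) = 31/28.

31/28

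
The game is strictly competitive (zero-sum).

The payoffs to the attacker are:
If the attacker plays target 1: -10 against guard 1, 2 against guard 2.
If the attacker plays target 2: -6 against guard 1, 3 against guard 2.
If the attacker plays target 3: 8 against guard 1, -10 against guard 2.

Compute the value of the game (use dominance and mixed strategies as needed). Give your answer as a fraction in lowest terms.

Row target 1 is strictly dominated by row target 2, so the attacker never plays it.
The remaining 2×2 game on (target 2, target 3) × (guard 1, guard 2) has no saddle point. Let the attacker play target 2 with probability p; indifference gives −6p + 8(1−p) = 3p − 10(1−p), so p = 2/3.
Similarly the defender's optimal q on guard 1 is 13/27, and the value is -6·(13/27) + (3)·(14/27) = -4/3.

-4/3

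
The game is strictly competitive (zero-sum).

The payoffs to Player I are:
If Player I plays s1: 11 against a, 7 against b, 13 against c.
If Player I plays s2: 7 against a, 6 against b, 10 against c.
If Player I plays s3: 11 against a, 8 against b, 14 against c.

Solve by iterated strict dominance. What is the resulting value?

8

Column c is strictly dominated by a for Player II (11<13, 7<10, 11<14); eliminate c.
Column a is strictly dominated by b for Player II (7<11, 6<7, 8<11); eliminate a.
Row s2 is strictly dominated by row s1 (7>6); eliminate s2.
Row s1 is strictly dominated by row s3 (8>7); eliminate s1.
Only (s3, b) remains, with payoff 8.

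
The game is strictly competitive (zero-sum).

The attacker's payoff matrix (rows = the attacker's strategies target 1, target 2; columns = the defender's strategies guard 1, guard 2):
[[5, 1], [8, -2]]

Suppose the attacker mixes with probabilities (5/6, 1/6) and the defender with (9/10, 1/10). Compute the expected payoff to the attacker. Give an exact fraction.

Against (9/10, 1/10), each row's expected payoff is target 1: 23/5; target 2: 7.
Taking the (5/6, 1/6)-weighted average: (5/6)·(23/5) + (1/6)·(7) = 5.

5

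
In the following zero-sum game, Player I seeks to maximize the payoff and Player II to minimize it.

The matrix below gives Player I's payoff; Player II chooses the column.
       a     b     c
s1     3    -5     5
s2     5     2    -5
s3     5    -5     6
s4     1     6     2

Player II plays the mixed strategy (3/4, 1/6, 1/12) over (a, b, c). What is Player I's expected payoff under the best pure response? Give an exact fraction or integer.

11/3

s1: (3)·(3/4) + (-5)·(1/6) + (5)·(1/12) = 11/6.
s2: (5)·(3/4) + (2)·(1/6) + (-5)·(1/12) = 11/3.
s3: (5)·(3/4) + (-5)·(1/6) + (6)·(1/12) = 41/12.
s4: (1)·(3/4) + (6)·(1/6) + (2)·(1/12) = 23/12.
The best pure response is s2 with expected payoff 11/3.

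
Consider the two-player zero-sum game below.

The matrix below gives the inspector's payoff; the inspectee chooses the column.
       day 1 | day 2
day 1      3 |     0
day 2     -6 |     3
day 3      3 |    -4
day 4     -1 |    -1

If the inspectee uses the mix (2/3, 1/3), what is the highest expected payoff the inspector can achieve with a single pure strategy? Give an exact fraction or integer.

day 1: (3)·(2/3) + (0)·(1/3) = 2.
day 2: (-6)·(2/3) + (3)·(1/3) = -3.
day 3: (3)·(2/3) + (-4)·(1/3) = 2/3.
day 4: (-1)·(2/3) + (-1)·(1/3) = -1.
The best pure response is day 1 with expected payoff 2.

2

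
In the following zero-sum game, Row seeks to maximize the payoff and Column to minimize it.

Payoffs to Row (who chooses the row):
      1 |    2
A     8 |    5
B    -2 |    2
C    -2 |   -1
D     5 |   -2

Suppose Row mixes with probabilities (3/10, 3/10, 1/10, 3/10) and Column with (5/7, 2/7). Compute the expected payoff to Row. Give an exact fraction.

183/70

Against (5/7, 2/7), each row's expected payoff is A: 50/7; B: -6/7; C: -12/7; D: 3.
Taking the (3/10, 3/10, 1/10, 3/10)-weighted average: (3/10)·(50/7) + (3/10)·(-6/7) + (1/10)·(-12/7) + (3/10)·(3) = 183/70.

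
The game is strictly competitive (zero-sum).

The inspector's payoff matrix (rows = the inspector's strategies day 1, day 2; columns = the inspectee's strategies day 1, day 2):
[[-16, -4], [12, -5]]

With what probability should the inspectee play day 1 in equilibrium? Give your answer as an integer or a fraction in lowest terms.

1/29

Row minima are -16 and -5, so the inspector's maximin is -5; column maxima are 12 and -4, so the inspectee's minimax is -4. These differ, so the equilibrium is in mixed strategies.
Let the inspectee play day 1 with probability q. The inspector is indifferent when −16q − 4(1−q) = 12q − 5(1−q), giving q = 1/29.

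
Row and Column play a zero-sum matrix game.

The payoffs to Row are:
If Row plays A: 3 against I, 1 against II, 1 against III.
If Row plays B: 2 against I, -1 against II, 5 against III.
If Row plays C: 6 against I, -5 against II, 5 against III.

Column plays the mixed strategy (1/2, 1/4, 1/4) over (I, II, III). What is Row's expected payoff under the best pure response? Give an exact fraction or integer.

3

A: (3)·(1/2) + (1)·(1/4) + (1)·(1/4) = 2.
B: (2)·(1/2) + (-1)·(1/4) + (5)·(1/4) = 2.
C: (6)·(1/2) + (-5)·(1/4) + (5)·(1/4) = 3.
The best pure response is C with expected payoff 3.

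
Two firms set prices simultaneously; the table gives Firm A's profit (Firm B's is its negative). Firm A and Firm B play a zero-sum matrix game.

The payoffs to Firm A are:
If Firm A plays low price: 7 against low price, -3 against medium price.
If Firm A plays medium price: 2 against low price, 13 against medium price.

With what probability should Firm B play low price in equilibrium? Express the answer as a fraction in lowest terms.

Row minima are -3 and 2, so Firm A's maximin is 2; column maxima are 7 and 13, so Firm B's minimax is 7. These differ, so the equilibrium is in mixed strategies.
Let Firm B play low price with probability q. Firm A is indifferent when 7q − 3(1−q) = 2q + 13(1−q), giving q = 16/21.

16/21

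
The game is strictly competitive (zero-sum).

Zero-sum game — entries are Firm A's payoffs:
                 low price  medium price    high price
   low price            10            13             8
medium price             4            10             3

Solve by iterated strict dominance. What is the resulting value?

8

Row medium price is strictly dominated by row low price (10>4, 13>10, 8>3); eliminate medium price.
Column medium price is strictly dominated by low price for Firm B (10<13); eliminate medium price.
Column low price is strictly dominated by high price for Firm B (8<10); eliminate low price.
Only (low price, high price) remains, with payoff 8.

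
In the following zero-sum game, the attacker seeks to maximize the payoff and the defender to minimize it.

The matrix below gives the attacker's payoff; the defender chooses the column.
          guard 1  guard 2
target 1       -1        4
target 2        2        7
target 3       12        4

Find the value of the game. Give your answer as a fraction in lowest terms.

Row target 1 is strictly dominated by row target 2, so the attacker never plays it.
The remaining 2×2 game on (target 2, target 3) × (guard 1, guard 2) has no saddle point. Let the attacker play target 2 with probability p; indifference gives 2p + 12(1−p) = 7p + 4(1−p), so p = 8/13.
Similarly the defender's optimal q on guard 1 is 3/13, and the value is 2·(3/13) + (7)·(10/13) = 76/13.

76/13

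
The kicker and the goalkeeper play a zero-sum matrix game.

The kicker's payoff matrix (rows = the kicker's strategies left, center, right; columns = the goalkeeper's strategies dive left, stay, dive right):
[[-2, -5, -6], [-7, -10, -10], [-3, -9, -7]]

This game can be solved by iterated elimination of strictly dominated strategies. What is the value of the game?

-6

Row center is strictly dominated by row left (-2>-7, -5>-10, -6>-10); eliminate center.
Column dive left is strictly dominated by stay for the goalkeeper (-5<-2, -9<-3); eliminate dive left.
Row right is strictly dominated by row left (-5>-9, -6>-7); eliminate right.
Column stay is strictly dominated by dive right for the goalkeeper (-6<-5); eliminate stay.
Only (left, dive right) remains, with payoff -6.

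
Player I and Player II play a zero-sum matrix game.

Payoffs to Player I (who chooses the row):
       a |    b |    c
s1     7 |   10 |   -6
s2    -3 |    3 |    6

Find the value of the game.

12/11

Column b is strictly dominated by a for Player II (it gives Player I more in every row).
The remaining 2×2 game on (s1, s2) × (a, c) has no saddle point. Let Player I play s1 with probability p; indifference gives 7p − 3(1−p) = −6p + 6(1−p), so p = 9/22.
Similarly Player II's optimal q on a is 6/11, and the value is 7·(6/11) + (-6)·(5/11) = 12/11.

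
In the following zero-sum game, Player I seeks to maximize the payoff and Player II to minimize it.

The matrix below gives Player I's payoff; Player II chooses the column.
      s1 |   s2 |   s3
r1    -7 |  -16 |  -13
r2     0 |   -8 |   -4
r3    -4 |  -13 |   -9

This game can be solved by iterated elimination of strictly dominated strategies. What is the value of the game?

Row r1 is strictly dominated by row r2 (0>-7, -8>-16, -4>-13); eliminate r1.
Column s3 is strictly dominated by s2 for Player II (-8<-4, -13<-9); eliminate s3.
Row r3 is strictly dominated by row r2 (0>-4, -8>-13); eliminate r3.
Column s1 is strictly dominated by s2 for Player II (-8<0); eliminate s1.
Only (r2, s2) remains, with payoff -8.

-8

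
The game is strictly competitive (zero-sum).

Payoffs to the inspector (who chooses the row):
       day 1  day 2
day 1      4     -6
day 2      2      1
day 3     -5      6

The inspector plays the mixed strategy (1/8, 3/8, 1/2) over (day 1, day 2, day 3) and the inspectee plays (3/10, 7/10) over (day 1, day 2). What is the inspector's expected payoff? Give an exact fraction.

Against (3/10, 7/10), each row's expected payoff is day 1: -3; day 2: 13/10; day 3: 27/10.
Taking the (1/8, 3/8, 1/2)-weighted average: (1/8)·(-3) + (3/8)·(13/10) + (1/2)·(27/10) = 117/80.

117/80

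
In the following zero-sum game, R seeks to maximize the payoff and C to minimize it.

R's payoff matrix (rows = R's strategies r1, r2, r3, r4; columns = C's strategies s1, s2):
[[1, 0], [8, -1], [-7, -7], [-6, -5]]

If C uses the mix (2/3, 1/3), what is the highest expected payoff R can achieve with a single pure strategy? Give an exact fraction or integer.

r1: (1)·(2/3) + (0)·(1/3) = 2/3.
r2: (8)·(2/3) + (-1)·(1/3) = 5.
r3: (-7)·(2/3) + (-7)·(1/3) = -7.
r4: (-6)·(2/3) + (-5)·(1/3) = -17/3.
The best pure response is r2 with expected payoff 5.

5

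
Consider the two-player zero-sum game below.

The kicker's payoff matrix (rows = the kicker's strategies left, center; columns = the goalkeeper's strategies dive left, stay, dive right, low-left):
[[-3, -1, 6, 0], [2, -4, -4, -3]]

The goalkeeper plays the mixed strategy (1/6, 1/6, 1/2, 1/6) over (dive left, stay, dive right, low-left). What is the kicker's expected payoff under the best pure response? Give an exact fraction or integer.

7/3

left: (-3)·(1/6) + (-1)·(1/6) + (6)·(1/2) + (0)·(1/6) = 7/3.
center: (2)·(1/6) + (-4)·(1/6) + (-4)·(1/2) + (-3)·(1/6) = -17/6.
The best pure response is left with expected payoff 7/3.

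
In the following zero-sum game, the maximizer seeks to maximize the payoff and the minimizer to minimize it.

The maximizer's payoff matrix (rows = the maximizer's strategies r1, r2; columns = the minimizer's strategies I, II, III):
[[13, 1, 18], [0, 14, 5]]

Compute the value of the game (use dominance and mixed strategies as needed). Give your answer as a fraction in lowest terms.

7

Column III is strictly dominated by I for the minimizer (it gives the maximizer more in every row).
The remaining 2×2 game on (r1, r2) × (I, II) has no saddle point. Let the maximizer play r1 with probability p; indifference gives 13p = p + 14(1−p), so p = 7/13.
Similarly the minimizer's optimal q on I is 1/2, and the value is 13·(1/2) + (1)·(1/2) = 7.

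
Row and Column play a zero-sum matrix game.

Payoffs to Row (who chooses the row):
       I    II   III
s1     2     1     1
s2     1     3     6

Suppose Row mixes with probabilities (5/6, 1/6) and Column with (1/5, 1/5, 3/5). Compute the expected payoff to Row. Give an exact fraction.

Against (1/5, 1/5, 3/5), each row's expected payoff is s1: 6/5; s2: 22/5.
Taking the (5/6, 1/6)-weighted average: (5/6)·(6/5) + (1/6)·(22/5) = 26/15.

26/15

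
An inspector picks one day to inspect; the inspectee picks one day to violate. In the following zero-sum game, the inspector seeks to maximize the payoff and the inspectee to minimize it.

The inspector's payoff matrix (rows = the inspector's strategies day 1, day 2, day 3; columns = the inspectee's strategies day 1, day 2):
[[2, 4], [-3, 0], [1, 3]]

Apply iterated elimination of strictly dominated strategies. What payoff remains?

2

Row day 2 is strictly dominated by row day 1 (2>-3, 4>0); eliminate day 2.
Column day 2 is strictly dominated by day 1 for the inspectee (2<4, 1<3); eliminate day 2.
Row day 3 is strictly dominated by row day 1 (2>1); eliminate day 3.
Only (day 1, day 1) remains, with payoff 2.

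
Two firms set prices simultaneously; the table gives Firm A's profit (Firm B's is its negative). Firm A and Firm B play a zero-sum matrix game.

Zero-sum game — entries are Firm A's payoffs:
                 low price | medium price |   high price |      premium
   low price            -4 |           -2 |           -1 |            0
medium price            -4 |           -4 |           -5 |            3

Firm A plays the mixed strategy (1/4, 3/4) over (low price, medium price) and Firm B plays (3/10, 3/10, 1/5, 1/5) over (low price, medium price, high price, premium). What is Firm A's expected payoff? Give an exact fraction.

Against (3/10, 3/10, 1/5, 1/5), each row's expected payoff is low price: -2; medium price: -14/5.
Taking the (1/4, 3/4)-weighted average: (1/4)·(-2) + (3/4)·(-14/5) = -13/5.

-13/5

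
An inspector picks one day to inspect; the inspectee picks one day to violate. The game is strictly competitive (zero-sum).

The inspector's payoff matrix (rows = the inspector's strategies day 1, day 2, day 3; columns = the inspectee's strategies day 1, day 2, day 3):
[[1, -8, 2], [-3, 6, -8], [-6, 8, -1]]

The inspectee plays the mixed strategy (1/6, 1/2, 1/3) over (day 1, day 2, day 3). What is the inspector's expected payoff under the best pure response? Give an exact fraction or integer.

8/3

day 1: (1)·(1/6) + (-8)·(1/2) + (2)·(1/3) = -19/6.
day 2: (-3)·(1/6) + (6)·(1/2) + (-8)·(1/3) = -1/6.
day 3: (-6)·(1/6) + (8)·(1/2) + (-1)·(1/3) = 8/3.
The best pure response is day 3 with expected payoff 8/3.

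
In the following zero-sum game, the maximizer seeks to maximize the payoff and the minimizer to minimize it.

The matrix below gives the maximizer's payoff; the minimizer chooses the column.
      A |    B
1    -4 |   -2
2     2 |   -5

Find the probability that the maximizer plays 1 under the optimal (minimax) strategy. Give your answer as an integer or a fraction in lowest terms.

7/9

Row minima are -4 and -5, so the maximizer's maximin is -4; column maxima are 2 and -2, so the minimizer's minimax is -2. These differ, so the equilibrium is in mixed strategies.
Let the maximizer play 1 with probability p. The minimizer is indifferent when −4p + 2(1−p) = −2p − 5(1−p), giving p = 7/9.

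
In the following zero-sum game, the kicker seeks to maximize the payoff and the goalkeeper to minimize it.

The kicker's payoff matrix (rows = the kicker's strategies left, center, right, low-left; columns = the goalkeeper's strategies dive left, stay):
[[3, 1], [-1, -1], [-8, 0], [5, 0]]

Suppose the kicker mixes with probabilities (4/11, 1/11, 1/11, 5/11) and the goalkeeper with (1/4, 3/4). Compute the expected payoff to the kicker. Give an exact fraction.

Against (1/4, 3/4), each row's expected payoff is left: 3/2; center: -1; right: -2; low-left: 5/4.
Taking the (4/11, 1/11, 1/11, 5/11)-weighted average: (4/11)·(3/2) + (1/11)·(-1) + (1/11)·(-2) + (5/11)·(5/4) = 37/44.

37/44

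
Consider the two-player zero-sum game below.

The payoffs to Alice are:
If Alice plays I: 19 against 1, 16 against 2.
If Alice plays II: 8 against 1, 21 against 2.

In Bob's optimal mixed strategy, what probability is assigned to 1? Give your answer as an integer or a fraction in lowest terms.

Row minima are 16 and 8, so Alice's maximin is 16; column maxima are 19 and 21, so Bob's minimax is 19. These differ, so the equilibrium is in mixed strategies.
Let Bob play 1 with probability q. Alice is indifferent when 19q + 16(1−q) = 8q + 21(1−q), giving q = 5/16.

5/16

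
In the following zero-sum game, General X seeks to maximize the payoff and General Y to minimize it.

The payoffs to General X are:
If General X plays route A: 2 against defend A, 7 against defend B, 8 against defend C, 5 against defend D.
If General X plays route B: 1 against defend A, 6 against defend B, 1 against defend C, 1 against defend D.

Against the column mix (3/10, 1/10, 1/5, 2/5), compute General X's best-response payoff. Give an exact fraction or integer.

route A: (2)·(3/10) + (7)·(1/10) + (8)·(1/5) + (5)·(2/5) = 49/10.
route B: (1)·(3/10) + (6)·(1/10) + (1)·(1/5) + (1)·(2/5) = 3/2.
The best pure response is route A with expected payoff 49/10.

49/10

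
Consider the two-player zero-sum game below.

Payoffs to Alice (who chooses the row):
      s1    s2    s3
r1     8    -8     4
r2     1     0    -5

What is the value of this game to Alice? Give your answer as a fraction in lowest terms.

Column s1 is strictly dominated by s3 for Bob (it gives Alice more in every row).
The remaining 2×2 game on (r1, r2) × (s2, s3) has no saddle point. Let Alice play r1 with probability p; indifference gives −8p = 4p − 5(1−p), so p = 5/17.
Similarly Bob's optimal q on s2 is 9/17, and the value is -8·(9/17) + (4)·(8/17) = -40/17.

-40/17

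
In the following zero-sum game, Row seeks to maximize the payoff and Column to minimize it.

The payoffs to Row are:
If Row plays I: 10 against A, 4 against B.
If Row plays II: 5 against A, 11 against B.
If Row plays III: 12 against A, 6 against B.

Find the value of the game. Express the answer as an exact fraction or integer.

Row I is strictly dominated by row III, so Row never plays it.
The remaining 2×2 game on (II, III) × (A, B) has no saddle point. Let Row play II with probability p; indifference gives 5p + 12(1−p) = 11p + 6(1−p), so p = 1/2.
Similarly Column's optimal q on A is 5/12, and the value is 5·(5/12) + (11)·(7/12) = 17/2.

17/2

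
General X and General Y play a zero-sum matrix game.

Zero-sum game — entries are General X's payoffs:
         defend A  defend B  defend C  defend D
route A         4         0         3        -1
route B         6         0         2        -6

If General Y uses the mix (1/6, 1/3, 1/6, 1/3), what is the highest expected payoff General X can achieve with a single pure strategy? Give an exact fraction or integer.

route A: (4)·(1/6) + (0)·(1/3) + (3)·(1/6) + (-1)·(1/3) = 5/6.
route B: (6)·(1/6) + (0)·(1/3) + (2)·(1/6) + (-6)·(1/3) = -2/3.
The best pure response is route A with expected payoff 5/6.

5/6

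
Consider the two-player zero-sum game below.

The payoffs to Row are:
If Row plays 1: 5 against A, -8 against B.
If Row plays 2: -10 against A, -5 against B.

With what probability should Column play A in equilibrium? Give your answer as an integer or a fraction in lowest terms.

Row minima are -8 and -10, so Row's maximin is -8; column maxima are 5 and -5, so Column's minimax is -5. These differ, so the equilibrium is in mixed strategies.
Let Column play A with probability q. Row is indifferent when 5q − 8(1−q) = −10q − 5(1−q), giving q = 1/6.

1/6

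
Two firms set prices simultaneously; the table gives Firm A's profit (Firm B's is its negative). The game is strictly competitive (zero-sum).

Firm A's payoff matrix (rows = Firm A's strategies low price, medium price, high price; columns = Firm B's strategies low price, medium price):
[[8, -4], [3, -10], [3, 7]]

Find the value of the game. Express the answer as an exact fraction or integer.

Row medium price is strictly dominated by row low price, so Firm A never plays it.
The remaining 2×2 game on (low price, high price) × (low price, medium price) has no saddle point. Let Firm A play low price with probability p; indifference gives 8p + 3(1−p) = −4p + 7(1−p), so p = 1/4.
Similarly Firm B's optimal q on low price is 11/16, and the value is 8·(11/16) + (-4)·(5/16) = 17/4.

17/4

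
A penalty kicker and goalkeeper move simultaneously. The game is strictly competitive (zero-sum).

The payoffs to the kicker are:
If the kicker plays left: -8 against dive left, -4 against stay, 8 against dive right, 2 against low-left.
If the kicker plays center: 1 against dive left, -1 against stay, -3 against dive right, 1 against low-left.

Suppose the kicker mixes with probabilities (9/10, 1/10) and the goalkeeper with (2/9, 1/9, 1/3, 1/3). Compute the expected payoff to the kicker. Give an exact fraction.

Against (2/9, 1/9, 1/3, 1/3), each row's expected payoff is left: 10/9; center: -5/9.
Taking the (9/10, 1/10)-weighted average: (9/10)·(10/9) + (1/10)·(-5/9) = 17/18.

17/18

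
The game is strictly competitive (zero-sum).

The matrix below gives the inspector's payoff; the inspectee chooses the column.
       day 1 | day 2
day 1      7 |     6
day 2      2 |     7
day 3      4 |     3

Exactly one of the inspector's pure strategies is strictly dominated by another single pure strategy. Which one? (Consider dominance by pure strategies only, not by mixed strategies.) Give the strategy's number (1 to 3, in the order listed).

3

Compare day 3 with day 1: 7 > 4, 6 > 3.
So day 1 strictly dominates day 3 for the inspector; day 3 is strictly dominated.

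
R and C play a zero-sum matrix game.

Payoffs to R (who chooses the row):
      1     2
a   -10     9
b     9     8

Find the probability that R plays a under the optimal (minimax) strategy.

1/20

Row minima are -10 and 8, so R's maximin is 8; column maxima are 9 and 9, so C's minimax is 9. These differ, so the equilibrium is in mixed strategies.
Let R play a with probability p. C is indifferent when −10p + 9(1−p) = 9p + 8(1−p), giving p = 1/20.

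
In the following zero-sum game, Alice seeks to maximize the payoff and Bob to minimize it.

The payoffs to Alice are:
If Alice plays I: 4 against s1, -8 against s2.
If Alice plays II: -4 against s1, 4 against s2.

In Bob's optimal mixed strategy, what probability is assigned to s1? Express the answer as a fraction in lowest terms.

Row minima are -8 and -4, so Alice's maximin is -4; column maxima are 4 and 4, so Bob's minimax is 4. These differ, so the equilibrium is in mixed strategies.
Let Bob play s1 with probability q. Alice is indifferent when 4q − 8(1−q) = −4q + 4(1−q), giving q = 3/5.

3/5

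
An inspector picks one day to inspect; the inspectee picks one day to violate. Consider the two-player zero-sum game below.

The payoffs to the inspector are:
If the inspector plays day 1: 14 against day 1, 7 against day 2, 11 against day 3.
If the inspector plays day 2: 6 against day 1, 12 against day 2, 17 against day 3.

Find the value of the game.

Column day 3 is strictly dominated by day 2 for the inspectee (it gives the inspector more in every row).
The remaining 2×2 game on (day 1, day 2) × (day 1, day 2) has no saddle point. Let the inspector play day 1 with probability p; indifference gives 14p + 6(1−p) = 7p + 12(1−p), so p = 6/13.
Similarly the inspectee's optimal q on day 1 is 5/13, and the value is 14·(5/13) + (7)·(8/13) = 126/13.

126/13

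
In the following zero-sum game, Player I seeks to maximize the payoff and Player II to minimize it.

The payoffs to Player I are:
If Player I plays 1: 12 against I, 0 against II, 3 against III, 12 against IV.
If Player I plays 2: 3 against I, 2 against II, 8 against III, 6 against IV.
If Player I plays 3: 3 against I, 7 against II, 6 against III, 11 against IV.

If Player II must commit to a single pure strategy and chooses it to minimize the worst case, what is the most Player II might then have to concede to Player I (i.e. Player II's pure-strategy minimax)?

7

The worst case (largest entry) in each column is I: 12, II: 7, III: 8, IV: 12.
The best (smallest) of these is 7.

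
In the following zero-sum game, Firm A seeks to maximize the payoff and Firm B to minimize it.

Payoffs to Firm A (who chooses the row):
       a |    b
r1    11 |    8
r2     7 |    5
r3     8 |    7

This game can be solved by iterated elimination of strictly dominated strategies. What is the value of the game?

8

Row r2 is strictly dominated by row r1 (11>7, 8>5); eliminate r2.
Row r3 is strictly dominated by row r1 (11>8, 8>7); eliminate r3.
Column a is strictly dominated by b for Firm B (8<11); eliminate a.
Only (r1, b) remains, with payoff 8.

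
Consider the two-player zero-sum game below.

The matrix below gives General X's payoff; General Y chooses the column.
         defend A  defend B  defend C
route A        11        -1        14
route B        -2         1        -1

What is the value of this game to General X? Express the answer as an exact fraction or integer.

Column defend C is strictly dominated by defend A for General Y (it gives General X more in every row).
The remaining 2×2 game on (route A, route B) × (defend A, defend B) has no saddle point. Let General X play route A with probability p; indifference gives 11p − 2(1−p) = −p + (1−p), so p = 1/5.
Similarly General Y's optimal q on defend A is 2/15, and the value is 11·(2/15) + (-1)·(13/15) = 3/5.

3/5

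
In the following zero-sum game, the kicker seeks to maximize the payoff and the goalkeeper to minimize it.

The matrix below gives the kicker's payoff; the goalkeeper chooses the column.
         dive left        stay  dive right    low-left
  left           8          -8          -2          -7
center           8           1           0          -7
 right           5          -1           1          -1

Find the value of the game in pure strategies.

-1

Row minima: -8, -7, -1 → the kicker's maximin is -1.
Column maxima: 8, 1, 1, -1 → the goalkeeper's minimax is -1.
They coincide at (right, low-left), so the value is -1.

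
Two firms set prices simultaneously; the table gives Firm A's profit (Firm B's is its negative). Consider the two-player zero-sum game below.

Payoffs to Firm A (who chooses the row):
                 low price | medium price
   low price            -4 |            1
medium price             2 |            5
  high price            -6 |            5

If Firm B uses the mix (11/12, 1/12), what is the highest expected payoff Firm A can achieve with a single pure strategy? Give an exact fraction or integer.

low price: (-4)·(11/12) + (1)·(1/12) = -43/12.
medium price: (2)·(11/12) + (5)·(1/12) = 9/4.
high price: (-6)·(11/12) + (5)·(1/12) = -61/12.
The best pure response is medium price with expected payoff 9/4.

9/4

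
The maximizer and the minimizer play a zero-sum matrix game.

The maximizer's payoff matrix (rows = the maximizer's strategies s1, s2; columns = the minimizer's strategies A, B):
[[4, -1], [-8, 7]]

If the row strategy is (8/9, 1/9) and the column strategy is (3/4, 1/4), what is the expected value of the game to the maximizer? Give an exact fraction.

71/36

Against (3/4, 1/4), each row's expected payoff is s1: 11/4; s2: -17/4.
Taking the (8/9, 1/9)-weighted average: (8/9)·(11/4) + (1/9)·(-17/4) = 71/36.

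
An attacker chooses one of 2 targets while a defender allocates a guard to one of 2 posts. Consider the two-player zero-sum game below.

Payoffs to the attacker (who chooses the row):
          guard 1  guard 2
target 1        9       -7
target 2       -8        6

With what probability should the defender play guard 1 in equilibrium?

Row minima are -7 and -8, so the attacker's maximin is -7; column maxima are 9 and 6, so the defender's minimax is 6. These differ, so the equilibrium is in mixed strategies.
Let the defender play guard 1 with probability q. The attacker is indifferent when 9q − 7(1−q) = −8q + 6(1−q), giving q = 13/30.

13/30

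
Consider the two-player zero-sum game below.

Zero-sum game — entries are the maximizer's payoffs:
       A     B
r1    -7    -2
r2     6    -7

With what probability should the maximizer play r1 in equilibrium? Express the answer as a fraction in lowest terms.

Row minima are -7 and -7, so the maximizer's maximin is -7; column maxima are 6 and -2, so the minimizer's minimax is -2. These differ, so the equilibrium is in mixed strategies.
Let the maximizer play r1 with probability p. The minimizer is indifferent when −7p + 6(1−p) = −2p − 7(1−p), giving p = 13/18.

13/18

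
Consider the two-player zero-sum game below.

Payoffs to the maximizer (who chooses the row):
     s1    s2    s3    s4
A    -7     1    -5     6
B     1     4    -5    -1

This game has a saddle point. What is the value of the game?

-5

Row minima: -7, -5 → the maximizer's maximin is -5.
Column maxima: 1, 4, -5, 6 → the minimizer's minimax is -5.
They coincide at (B, s3), so the value is -5.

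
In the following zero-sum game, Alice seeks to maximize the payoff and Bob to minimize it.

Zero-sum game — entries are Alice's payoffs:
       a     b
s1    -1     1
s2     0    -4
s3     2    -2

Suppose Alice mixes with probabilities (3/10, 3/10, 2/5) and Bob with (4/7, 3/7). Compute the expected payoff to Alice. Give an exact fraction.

-31/70

Against (4/7, 3/7), each row's expected payoff is s1: -1/7; s2: -12/7; s3: 2/7.
Taking the (3/10, 3/10, 2/5)-weighted average: (3/10)·(-1/7) + (3/10)·(-12/7) + (2/5)·(2/7) = -31/70.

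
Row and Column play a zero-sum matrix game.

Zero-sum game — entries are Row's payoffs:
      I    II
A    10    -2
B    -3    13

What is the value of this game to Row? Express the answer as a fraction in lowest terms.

31/7

Row minima are -2 and -3, so Row's maximin is -2; column maxima are 10 and 13, so Column's minimax is 10. These differ, so the equilibrium is in mixed strategies.
Let Row play A with probability p. Column is indifferent when 10p − 3(1−p) = −2p + 13(1−p), giving p = 4/7.
Let Column play I with probability q. Row is indifferent when 10q − 2(1−q) = −3q + 13(1−q), giving q = 15/28.
The value is 10·(15/28) + (-2)·(13/28) = 31/7.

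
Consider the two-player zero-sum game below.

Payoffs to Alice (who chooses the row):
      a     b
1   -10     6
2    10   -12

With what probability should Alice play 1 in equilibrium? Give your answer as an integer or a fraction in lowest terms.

11/19

Row minima are -10 and -12, so Alice's maximin is -10; column maxima are 10 and 6, so Bob's minimax is 6. These differ, so the equilibrium is in mixed strategies.
Let Alice play 1 with probability p. Bob is indifferent when −10p + 10(1−p) = 6p − 12(1−p), giving p = 11/19.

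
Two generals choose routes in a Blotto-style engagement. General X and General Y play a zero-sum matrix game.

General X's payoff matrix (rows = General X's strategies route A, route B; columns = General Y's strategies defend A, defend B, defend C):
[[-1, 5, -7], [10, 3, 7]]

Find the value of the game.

Column defend A is strictly dominated by defend C for General Y (it gives General X more in every row).
The remaining 2×2 game on (route A, route B) × (defend B, defend C) has no saddle point. Let General X play route A with probability p; indifference gives 5p + 3(1−p) = −7p + 7(1−p), so p = 1/4.
Similarly General Y's optimal q on defend B is 7/8, and the value is 5·(7/8) + (-7)·(1/8) = 7/2.

7/2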